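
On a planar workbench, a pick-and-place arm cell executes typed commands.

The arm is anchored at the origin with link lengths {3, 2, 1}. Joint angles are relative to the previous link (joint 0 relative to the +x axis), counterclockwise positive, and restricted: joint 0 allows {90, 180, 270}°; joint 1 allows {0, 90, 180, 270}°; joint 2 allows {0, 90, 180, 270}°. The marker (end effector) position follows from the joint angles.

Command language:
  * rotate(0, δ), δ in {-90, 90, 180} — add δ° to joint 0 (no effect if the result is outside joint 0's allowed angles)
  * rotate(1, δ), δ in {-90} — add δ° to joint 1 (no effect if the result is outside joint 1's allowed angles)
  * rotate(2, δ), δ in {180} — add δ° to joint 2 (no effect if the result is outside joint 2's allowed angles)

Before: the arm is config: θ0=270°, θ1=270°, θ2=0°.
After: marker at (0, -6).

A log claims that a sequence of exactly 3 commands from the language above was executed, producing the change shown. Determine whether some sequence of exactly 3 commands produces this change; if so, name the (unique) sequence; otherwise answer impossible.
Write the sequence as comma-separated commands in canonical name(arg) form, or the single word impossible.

rotate(1, -90), rotate(1, -90), rotate(1, -90)

start: config: θ0=270°, θ1=270°, θ2=0°
[1] after rotate(1, -90): config: θ0=270°, θ1=180°, θ2=0°
[2] after rotate(1, -90): config: θ0=270°, θ1=90°, θ2=0°
[3] after rotate(1, -90): config: θ0=270°, θ1=0°, θ2=0°
all 125 alternatives checked — unique.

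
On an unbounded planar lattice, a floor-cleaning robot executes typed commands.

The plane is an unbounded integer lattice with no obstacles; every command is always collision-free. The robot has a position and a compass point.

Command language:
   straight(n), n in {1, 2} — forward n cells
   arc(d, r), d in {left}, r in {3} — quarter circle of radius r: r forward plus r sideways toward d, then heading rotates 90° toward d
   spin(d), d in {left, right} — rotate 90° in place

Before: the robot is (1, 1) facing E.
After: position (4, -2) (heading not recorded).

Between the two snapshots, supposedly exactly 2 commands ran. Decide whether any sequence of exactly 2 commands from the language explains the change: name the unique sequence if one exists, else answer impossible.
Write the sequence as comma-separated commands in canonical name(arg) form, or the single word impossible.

spin(right), arc(left, 3)

key: order matters: swapping spin(right) and arc(left, 3) lands elsewhere
begin: (1, 1) facing E
1. spin(right) → (1, 1) facing S
2. arc(left, 3) → (4, -2) facing E
uniquely the one of 25 2-step routes that fits.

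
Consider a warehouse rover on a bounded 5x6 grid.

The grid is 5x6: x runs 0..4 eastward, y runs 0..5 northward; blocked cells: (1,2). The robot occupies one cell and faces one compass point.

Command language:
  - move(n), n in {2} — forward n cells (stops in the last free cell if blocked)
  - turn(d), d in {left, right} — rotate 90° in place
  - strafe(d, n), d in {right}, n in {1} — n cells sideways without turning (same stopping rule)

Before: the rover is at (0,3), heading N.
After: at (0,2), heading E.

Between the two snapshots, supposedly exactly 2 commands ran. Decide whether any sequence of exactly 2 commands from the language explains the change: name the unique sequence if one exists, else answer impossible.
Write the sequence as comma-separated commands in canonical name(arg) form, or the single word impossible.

key: cell and facing (now E) both changed — the 2 commands mix motion and turning
t0: at (0,3), heading N
step 1 (turn(right)): at (0,3), heading E
step 2 (strafe(right, 1)): at (0,2), heading E
no other 2-command option fits: unique.

turn(right), strafe(right, 1)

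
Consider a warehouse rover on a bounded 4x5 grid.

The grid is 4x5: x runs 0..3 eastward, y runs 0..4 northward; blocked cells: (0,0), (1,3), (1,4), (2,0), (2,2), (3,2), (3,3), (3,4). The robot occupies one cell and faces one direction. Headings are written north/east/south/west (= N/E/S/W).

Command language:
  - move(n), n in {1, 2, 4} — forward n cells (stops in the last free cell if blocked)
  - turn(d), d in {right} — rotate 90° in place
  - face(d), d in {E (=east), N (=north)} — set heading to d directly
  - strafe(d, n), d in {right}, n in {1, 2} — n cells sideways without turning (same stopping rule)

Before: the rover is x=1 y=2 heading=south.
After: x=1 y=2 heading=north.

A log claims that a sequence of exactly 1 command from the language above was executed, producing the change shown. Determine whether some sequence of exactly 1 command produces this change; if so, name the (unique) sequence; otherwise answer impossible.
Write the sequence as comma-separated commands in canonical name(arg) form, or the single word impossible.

key: (1,2) unchanged — the single command moves nothing
t0: x=1 y=2 heading=south
1. face(N) → x=1 y=2 heading=north
uniquely the one of 8 1-step routes that fits.

face(N)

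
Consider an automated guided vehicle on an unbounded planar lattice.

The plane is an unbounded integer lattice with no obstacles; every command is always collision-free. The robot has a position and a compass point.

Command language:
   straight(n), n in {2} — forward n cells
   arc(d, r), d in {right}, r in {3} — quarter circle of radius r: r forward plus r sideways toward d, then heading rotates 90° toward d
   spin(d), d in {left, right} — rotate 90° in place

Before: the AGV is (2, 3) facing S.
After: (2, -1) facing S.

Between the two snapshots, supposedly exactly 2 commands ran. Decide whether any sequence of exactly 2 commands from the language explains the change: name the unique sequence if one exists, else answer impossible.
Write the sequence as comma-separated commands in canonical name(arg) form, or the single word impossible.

straight(2), straight(2)

key: still facing S at the end — nothing in the sequence rotates
initial: (2, 3) facing S
t=1 straight(2) ⇒ (2, 1) facing S
t=2 straight(2) ⇒ (2, -1) facing S
no rival 2-sequence matches.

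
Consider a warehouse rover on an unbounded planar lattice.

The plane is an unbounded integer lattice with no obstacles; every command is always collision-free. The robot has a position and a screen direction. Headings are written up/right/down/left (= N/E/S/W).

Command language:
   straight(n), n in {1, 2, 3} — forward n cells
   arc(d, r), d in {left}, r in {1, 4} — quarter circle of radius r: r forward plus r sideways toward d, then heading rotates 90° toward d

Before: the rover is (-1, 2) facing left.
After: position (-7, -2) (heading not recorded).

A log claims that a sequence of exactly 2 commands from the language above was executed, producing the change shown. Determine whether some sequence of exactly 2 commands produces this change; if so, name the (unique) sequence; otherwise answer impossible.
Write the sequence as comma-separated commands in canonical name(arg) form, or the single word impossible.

straight(2), arc(left, 4)

key: running arc(left, 4) before straight(2) would end elsewhere — order is forced
begin: (-1, 2) facing left
t=1 straight(2) ⇒ (-3, 2) facing left
t=2 arc(left, 4) ⇒ (-7, -2) facing down
uniquely the one of 25 2-step routes that fits.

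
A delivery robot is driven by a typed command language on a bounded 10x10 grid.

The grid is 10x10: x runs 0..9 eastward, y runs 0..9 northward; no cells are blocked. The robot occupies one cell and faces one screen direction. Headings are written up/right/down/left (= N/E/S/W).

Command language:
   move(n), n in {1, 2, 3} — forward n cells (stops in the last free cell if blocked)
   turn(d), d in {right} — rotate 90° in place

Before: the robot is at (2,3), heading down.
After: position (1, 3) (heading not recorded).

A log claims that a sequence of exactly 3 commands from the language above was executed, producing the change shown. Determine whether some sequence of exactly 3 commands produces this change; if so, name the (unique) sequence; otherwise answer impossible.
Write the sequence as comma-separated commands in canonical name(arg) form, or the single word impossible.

initial: at (2,3), heading down
step 1 (turn(right)): at (2,3), heading left
step 2 (move(1)): at (1,3), heading left
step 3 (turn(right)): at (1,3), heading up
no other 3-command option fits: unique.

turn(right), move(1), turn(right)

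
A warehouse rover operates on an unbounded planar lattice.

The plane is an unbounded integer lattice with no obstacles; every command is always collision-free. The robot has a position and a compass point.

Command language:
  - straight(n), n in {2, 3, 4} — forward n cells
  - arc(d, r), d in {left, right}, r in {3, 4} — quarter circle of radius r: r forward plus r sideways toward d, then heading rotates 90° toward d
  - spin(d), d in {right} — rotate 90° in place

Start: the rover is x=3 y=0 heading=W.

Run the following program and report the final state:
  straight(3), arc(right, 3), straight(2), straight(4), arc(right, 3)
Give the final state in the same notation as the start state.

initial: x=3 y=0 heading=W
1. straight(3) → x=0 y=0 heading=W
2. arc(right, 3) → x=-3 y=3 heading=N
3. straight(2) → x=-3 y=5 heading=N
4. straight(4) → x=-3 y=9 heading=N
5. arc(right, 3) → x=0 y=12 heading=E

x=0 y=12 heading=E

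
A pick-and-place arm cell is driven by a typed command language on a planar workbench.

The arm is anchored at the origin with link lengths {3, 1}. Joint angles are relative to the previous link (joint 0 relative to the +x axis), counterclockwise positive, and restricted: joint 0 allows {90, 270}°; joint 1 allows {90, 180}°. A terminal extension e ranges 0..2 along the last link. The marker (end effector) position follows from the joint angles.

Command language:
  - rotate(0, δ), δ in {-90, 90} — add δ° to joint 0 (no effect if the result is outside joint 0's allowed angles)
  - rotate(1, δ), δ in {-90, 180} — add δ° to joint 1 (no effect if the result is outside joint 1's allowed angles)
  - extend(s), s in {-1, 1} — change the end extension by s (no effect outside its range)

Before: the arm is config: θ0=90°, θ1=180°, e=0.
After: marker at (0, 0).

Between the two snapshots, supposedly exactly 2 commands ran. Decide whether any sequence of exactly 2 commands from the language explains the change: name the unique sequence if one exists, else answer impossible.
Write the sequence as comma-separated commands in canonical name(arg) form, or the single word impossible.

from: config: θ0=90°, θ1=180°, e=0
1. extend(1) → config: θ0=90°, θ1=180°, e=1
2. extend(1) → config: θ0=90°, θ1=180°, e=2
all 36 alternatives checked — unique.

extend(1), extend(1)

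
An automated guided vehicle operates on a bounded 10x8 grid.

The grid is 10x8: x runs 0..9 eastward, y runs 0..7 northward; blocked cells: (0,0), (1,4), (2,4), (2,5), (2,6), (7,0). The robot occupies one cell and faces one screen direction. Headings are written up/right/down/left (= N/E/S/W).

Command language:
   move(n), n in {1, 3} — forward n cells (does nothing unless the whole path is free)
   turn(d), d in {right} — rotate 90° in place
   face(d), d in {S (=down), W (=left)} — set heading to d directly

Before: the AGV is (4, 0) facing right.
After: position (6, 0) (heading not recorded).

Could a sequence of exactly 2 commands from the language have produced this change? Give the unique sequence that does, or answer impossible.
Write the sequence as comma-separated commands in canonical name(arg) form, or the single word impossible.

begin: (4, 0) facing right
1. move(1) → (5, 0) facing right
2. move(1) → (6, 0) facing right
all 25 alternatives checked — unique.

move(1), move(1)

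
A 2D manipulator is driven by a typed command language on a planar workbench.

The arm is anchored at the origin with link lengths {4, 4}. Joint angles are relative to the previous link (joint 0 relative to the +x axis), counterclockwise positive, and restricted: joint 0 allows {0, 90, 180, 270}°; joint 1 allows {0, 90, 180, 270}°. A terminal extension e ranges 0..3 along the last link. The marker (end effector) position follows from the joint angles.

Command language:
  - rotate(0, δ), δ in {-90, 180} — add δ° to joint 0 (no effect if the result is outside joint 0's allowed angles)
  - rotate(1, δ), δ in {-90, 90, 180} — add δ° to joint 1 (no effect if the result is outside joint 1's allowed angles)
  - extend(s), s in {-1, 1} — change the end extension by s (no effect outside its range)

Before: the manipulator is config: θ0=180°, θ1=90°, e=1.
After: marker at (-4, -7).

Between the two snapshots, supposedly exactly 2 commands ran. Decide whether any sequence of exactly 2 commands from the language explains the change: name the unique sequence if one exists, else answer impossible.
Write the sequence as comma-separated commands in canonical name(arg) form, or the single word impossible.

extend(1), extend(1)

initial: config: θ0=180°, θ1=90°, e=1
1. extend(1) → config: θ0=180°, θ1=90°, e=2
2. extend(1) → config: θ0=180°, θ1=90°, e=3
no other 2-command option fits: unique.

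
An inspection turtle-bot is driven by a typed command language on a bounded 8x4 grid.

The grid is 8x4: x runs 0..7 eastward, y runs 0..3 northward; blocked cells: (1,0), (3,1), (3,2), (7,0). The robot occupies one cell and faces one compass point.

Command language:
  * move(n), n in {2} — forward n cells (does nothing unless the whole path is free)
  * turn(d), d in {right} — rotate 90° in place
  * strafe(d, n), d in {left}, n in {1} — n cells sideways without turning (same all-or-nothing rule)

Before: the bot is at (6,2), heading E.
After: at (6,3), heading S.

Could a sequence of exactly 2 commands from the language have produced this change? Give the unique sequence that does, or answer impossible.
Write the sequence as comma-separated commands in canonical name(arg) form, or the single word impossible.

strafe(left, 1), turn(right)

key: cell and facing (now S) both changed — the 2 commands mix motion and turning
initial: at (6,2), heading E
step 1 (strafe(left, 1)): at (6,3), heading E
step 2 (turn(right)): at (6,3), heading S
no rival 2-sequence matches.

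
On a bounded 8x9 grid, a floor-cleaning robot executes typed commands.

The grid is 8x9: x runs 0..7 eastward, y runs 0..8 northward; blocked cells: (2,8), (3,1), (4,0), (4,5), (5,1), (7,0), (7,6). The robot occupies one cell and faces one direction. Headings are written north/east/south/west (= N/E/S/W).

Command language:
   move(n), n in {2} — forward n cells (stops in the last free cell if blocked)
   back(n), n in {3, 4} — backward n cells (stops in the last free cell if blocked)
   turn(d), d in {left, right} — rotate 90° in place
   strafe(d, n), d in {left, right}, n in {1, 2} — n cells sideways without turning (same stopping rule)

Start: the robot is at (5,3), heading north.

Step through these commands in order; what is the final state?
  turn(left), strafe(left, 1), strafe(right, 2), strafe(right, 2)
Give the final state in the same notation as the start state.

at (5,6), heading west

initial: at (5,3), heading north
step 1 (turn(left)): at (5,3), heading west
step 2 (strafe(left, 1)): at (5,2), heading west
step 3 (strafe(right, 2)): at (5,4), heading west
step 4 (strafe(right, 2)): at (5,6), heading west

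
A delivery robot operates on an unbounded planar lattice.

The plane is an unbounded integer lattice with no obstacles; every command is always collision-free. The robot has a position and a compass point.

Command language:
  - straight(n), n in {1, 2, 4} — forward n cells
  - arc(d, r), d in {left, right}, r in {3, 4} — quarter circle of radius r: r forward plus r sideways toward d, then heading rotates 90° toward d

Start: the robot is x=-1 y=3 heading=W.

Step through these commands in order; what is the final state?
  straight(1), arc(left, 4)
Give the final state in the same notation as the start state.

t0: x=-1 y=3 heading=W
1. straight(1) → x=-2 y=3 heading=W
2. arc(left, 4) → x=-6 y=-1 heading=S

x=-6 y=-1 heading=S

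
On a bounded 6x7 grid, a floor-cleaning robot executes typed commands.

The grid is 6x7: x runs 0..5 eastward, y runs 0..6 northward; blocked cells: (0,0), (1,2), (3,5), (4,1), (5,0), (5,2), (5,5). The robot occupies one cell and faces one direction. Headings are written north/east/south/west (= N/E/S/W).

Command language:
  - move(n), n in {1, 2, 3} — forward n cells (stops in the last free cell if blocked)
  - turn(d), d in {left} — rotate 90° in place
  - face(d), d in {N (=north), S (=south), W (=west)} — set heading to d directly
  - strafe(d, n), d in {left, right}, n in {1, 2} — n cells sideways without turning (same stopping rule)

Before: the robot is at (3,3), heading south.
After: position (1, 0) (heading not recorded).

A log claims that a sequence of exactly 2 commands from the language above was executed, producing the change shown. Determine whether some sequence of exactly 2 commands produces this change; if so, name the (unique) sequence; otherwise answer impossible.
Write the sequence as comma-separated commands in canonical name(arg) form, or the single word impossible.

key: order matters: swapping move(3) and strafe(right, 2) lands elsewhere
t0: at (3,3), heading south
step 1 (move(3)): at (3,0), heading south
step 2 (strafe(right, 2)): at (1,0), heading south
uniquely the one of 121 2-step routes that fits.

move(3), strafe(right, 2)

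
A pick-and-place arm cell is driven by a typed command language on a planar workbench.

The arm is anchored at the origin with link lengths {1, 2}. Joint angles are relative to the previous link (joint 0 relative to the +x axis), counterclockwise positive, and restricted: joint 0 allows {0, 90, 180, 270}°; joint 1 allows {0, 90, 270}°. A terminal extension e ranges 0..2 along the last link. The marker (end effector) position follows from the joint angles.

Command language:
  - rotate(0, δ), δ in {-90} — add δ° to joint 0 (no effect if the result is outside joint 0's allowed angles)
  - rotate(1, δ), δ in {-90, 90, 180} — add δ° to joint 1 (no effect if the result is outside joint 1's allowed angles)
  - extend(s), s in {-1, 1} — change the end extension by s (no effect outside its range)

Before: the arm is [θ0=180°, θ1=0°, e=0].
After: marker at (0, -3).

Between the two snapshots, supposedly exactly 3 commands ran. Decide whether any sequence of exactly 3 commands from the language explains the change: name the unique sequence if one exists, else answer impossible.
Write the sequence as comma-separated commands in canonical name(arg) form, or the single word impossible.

rotate(0, -90), rotate(0, -90), rotate(0, -90)

from: [θ0=180°, θ1=0°, e=0]
step 1 (rotate(0, -90)): [θ0=90°, θ1=0°, e=0]
step 2 (rotate(0, -90)): [θ0=0°, θ1=0°, e=0]
step 3 (rotate(0, -90)): [θ0=270°, θ1=0°, e=0]
no rival 3-sequence matches.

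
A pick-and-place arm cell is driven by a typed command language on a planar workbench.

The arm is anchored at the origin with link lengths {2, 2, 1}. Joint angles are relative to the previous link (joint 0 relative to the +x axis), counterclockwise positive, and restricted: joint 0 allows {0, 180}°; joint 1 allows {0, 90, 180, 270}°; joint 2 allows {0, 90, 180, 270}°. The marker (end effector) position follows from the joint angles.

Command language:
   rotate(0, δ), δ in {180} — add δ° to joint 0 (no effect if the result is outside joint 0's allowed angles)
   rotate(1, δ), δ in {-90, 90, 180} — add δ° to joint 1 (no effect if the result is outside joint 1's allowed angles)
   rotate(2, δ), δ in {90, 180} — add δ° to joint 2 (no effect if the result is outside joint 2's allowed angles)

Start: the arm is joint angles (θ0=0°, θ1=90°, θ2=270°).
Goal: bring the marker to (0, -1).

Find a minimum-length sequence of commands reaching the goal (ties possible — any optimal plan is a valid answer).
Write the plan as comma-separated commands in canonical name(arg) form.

begin: joint angles (θ0=0°, θ1=90°, θ2=270°)
[1] after rotate(2, 180): joint angles (θ0=0°, θ1=90°, θ2=90°)
[2] after rotate(1, 90): joint angles (θ0=0°, θ1=180°, θ2=90°)
minimal: 2 command(s), checked below 2.

rotate(2, 180), rotate(1, 90)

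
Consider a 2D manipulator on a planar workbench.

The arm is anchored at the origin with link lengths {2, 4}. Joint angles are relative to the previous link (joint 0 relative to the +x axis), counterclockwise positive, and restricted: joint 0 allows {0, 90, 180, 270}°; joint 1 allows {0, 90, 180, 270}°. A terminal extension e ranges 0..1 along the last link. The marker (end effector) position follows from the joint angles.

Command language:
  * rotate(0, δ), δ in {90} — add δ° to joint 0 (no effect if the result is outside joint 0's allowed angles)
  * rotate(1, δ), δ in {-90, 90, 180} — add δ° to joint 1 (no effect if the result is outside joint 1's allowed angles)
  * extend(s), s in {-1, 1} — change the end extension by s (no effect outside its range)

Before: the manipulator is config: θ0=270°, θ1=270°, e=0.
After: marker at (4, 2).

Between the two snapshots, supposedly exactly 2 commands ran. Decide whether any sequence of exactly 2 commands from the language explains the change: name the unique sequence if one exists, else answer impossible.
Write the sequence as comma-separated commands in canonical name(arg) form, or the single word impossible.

start: config: θ0=270°, θ1=270°, e=0
[1] after rotate(0, 90): config: θ0=0°, θ1=270°, e=0
[2] after rotate(0, 90): config: θ0=90°, θ1=270°, e=0
no rival 2-sequence matches.

rotate(0, 90), rotate(0, 90)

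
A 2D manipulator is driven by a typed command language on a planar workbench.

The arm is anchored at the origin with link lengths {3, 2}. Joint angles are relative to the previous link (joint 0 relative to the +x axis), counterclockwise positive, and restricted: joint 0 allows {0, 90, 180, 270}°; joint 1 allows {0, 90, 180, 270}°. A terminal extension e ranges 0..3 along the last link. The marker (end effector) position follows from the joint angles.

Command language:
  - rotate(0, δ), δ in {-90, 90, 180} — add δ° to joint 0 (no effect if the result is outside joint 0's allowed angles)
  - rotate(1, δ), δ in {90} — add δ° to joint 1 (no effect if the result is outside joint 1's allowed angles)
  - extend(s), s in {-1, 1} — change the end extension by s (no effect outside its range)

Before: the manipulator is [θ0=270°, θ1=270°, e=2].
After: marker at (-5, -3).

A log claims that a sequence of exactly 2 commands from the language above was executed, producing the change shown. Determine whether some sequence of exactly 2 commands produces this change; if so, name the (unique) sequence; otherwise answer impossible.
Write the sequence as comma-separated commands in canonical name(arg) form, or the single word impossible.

initial: [θ0=270°, θ1=270°, e=2]
1. extend(1) → [θ0=270°, θ1=270°, e=3]
2. extend(1) → [θ0=270°, θ1=270°, e=3]
no rival 2-sequence matches.

extend(1), extend(1)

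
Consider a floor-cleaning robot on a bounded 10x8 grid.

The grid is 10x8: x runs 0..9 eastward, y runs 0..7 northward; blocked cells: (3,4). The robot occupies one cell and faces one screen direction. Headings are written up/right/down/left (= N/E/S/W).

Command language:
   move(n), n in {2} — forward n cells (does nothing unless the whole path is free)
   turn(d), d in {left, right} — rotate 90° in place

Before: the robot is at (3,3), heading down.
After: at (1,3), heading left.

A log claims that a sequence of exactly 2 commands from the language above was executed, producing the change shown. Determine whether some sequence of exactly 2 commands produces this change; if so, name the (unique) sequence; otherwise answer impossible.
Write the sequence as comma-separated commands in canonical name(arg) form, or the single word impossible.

key: order matters: swapping turn(right) and move(2) lands elsewhere
t0: at (3,3), heading down
1. turn(right) → at (3,3), heading left
2. move(2) → at (1,3), heading left
all 9 alternatives checked — unique.

turn(right), move(2)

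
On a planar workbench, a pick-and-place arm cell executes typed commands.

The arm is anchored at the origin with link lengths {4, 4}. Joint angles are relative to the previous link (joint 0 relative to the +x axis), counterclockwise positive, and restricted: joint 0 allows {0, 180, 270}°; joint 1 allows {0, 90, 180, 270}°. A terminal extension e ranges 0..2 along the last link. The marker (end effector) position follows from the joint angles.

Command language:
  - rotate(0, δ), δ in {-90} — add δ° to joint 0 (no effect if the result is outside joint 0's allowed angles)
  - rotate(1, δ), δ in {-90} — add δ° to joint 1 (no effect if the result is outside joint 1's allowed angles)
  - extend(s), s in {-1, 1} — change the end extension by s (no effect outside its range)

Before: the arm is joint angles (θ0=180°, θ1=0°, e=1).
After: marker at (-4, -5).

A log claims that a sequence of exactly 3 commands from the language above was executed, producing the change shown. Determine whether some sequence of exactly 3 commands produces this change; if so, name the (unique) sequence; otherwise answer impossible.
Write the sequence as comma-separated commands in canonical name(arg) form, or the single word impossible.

rotate(1, -90), rotate(1, -90), rotate(1, -90)

initial: joint angles (θ0=180°, θ1=0°, e=1)
step 1 (rotate(1, -90)): joint angles (θ0=180°, θ1=270°, e=1)
step 2 (rotate(1, -90)): joint angles (θ0=180°, θ1=180°, e=1)
step 3 (rotate(1, -90)): joint angles (θ0=180°, θ1=90°, e=1)
uniquely the one of 64 3-step routes that fits.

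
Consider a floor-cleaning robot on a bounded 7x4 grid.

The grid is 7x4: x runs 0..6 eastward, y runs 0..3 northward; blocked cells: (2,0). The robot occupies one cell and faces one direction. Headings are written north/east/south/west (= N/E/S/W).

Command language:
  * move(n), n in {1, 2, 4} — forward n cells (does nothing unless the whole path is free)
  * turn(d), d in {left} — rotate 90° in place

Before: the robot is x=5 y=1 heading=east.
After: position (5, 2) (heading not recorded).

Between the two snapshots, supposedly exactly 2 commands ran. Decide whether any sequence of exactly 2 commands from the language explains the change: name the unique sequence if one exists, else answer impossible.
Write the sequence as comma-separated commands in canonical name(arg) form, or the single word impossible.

key: running move(1) before turn(left) would end elsewhere — order is forced
begin: x=5 y=1 heading=east
[1] after turn(left): x=5 y=1 heading=north
[2] after move(1): x=5 y=2 heading=north
all 16 alternatives checked — unique.

turn(left), move(1)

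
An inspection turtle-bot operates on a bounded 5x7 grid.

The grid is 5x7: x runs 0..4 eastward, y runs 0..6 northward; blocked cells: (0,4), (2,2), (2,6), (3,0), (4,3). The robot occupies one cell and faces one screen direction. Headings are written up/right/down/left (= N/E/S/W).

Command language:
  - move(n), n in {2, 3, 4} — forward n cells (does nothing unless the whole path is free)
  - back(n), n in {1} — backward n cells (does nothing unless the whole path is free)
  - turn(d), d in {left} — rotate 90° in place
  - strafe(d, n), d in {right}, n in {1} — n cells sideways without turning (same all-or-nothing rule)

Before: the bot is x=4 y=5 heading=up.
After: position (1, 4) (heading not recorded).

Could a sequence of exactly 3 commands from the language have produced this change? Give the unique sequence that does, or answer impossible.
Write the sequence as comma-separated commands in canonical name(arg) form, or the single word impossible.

back(1), turn(left), move(3)

key: running move(3) before back(1) would end elsewhere — order is forced
initial: x=4 y=5 heading=up
1. back(1) → x=4 y=4 heading=up
2. turn(left) → x=4 y=4 heading=left
3. move(3) → x=1 y=4 heading=left
no rival 3-sequence matches.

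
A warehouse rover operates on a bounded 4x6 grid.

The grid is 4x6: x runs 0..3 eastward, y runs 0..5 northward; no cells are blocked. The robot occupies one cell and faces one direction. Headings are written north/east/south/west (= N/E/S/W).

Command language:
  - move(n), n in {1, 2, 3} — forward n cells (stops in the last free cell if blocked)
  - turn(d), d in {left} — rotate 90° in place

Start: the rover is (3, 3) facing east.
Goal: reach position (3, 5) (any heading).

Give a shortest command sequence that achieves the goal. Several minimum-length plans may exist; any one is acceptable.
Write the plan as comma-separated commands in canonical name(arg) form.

turn(left), move(2)

from: (3, 3) facing east
1. turn(left) → (3, 3) facing north
2. move(2) → (3, 5) facing north
no 1-step plan works, so 2 is optimal.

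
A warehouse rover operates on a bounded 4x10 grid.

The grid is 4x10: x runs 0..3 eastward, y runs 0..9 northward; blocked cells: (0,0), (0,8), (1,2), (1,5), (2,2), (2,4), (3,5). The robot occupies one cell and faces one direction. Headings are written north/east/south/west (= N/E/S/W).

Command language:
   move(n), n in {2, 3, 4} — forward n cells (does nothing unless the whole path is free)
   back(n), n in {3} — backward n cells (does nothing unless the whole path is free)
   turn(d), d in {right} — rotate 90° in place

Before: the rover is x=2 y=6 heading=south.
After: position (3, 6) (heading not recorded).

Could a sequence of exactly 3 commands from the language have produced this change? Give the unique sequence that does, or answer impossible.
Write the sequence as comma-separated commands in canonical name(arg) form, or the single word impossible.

key: order matters: swapping turn(right) and back(3) lands elsewhere
begin: x=2 y=6 heading=south
step 1 (turn(right)): x=2 y=6 heading=west
step 2 (move(2)): x=0 y=6 heading=west
step 3 (back(3)): x=3 y=6 heading=west
no other 3-command option fits: unique.

turn(right), move(2), back(3)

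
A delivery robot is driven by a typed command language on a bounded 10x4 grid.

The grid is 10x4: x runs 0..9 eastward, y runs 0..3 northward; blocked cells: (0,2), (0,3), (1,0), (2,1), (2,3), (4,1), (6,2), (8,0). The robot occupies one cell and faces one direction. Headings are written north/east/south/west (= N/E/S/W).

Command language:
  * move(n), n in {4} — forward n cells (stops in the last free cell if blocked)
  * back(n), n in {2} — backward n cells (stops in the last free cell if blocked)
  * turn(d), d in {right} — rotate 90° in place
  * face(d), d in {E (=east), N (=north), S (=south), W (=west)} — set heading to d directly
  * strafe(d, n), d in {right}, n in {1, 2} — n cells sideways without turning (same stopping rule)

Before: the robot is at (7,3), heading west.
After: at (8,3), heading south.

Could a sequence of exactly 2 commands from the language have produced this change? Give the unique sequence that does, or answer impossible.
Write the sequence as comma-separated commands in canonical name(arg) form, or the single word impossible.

all 81 sequences checked — none match.

impossible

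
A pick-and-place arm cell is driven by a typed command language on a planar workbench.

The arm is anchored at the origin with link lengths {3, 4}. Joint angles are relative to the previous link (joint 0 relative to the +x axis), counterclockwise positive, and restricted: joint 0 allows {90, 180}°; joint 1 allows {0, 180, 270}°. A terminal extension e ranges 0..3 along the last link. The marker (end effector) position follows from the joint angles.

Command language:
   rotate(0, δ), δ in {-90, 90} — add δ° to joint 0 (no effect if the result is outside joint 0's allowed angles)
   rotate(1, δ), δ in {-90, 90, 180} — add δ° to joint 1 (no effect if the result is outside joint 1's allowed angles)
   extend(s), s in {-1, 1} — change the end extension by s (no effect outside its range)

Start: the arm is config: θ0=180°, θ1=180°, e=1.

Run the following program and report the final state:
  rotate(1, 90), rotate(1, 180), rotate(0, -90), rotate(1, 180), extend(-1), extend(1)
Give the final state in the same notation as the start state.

from: config: θ0=180°, θ1=180°, e=1
step 1 (rotate(1, 90)): config: θ0=180°, θ1=270°, e=1
step 2 (rotate(1, 180)): config: θ0=180°, θ1=270°, e=1
step 3 (rotate(0, -90)): config: θ0=90°, θ1=270°, e=1
step 4 (rotate(1, 180)): config: θ0=90°, θ1=270°, e=1
step 5 (extend(-1)): config: θ0=90°, θ1=270°, e=0
step 6 (extend(1)): config: θ0=90°, θ1=270°, e=1

config: θ0=90°, θ1=270°, e=1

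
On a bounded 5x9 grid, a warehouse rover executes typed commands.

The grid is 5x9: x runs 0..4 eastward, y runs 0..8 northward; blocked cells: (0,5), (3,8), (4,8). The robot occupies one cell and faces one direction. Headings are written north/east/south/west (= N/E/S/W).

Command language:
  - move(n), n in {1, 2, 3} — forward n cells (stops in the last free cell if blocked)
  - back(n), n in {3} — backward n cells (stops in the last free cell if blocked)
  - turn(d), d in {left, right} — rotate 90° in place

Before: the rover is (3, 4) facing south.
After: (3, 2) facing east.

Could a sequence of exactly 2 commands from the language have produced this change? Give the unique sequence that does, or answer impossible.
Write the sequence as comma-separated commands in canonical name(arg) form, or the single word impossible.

key: cell and facing (now E) both changed — the 2 commands mix motion and turning
t0: (3, 4) facing south
[1] after move(2): (3, 2) facing south
[2] after turn(left): (3, 2) facing east
no other 2-command option fits: unique.

move(2), turn(left)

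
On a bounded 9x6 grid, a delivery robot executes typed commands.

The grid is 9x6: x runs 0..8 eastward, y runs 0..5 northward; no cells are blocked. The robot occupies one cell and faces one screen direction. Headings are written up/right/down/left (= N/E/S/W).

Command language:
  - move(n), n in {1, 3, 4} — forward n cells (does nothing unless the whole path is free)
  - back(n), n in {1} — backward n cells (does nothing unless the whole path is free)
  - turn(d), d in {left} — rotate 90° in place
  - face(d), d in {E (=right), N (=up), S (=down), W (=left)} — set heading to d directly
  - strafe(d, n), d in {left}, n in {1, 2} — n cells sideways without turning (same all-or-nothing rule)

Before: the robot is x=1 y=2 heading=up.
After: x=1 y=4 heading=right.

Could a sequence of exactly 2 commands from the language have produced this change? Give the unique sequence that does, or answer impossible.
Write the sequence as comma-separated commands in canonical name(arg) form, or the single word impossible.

key: cell and facing (now E) both changed — the 2 commands mix motion and turning
from: x=1 y=2 heading=up
1. face(E) → x=1 y=2 heading=right
2. strafe(left, 2) → x=1 y=4 heading=right
no other 2-command option fits: unique.

face(E), strafe(left, 2)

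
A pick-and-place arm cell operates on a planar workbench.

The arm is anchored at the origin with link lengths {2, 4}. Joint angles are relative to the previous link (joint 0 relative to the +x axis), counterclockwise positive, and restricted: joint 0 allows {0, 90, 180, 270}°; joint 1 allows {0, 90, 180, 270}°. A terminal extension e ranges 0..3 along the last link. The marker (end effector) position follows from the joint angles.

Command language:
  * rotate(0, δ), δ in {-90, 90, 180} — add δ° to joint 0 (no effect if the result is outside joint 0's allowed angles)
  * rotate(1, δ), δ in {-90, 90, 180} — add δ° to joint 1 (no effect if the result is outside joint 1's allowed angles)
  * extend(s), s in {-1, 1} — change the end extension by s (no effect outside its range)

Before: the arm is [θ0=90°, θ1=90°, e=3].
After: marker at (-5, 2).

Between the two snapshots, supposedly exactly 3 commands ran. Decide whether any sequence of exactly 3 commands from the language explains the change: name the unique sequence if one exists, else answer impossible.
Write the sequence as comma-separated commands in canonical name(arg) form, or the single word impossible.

extend(1), extend(-1), extend(-1)

key: order matters: swapping extend(1) and extend(-1) lands elsewhere
start: [θ0=90°, θ1=90°, e=3]
[1] after extend(1): [θ0=90°, θ1=90°, e=3]
[2] after extend(-1): [θ0=90°, θ1=90°, e=2]
[3] after extend(-1): [θ0=90°, θ1=90°, e=1]
uniquely the one of 512 3-step routes that fits.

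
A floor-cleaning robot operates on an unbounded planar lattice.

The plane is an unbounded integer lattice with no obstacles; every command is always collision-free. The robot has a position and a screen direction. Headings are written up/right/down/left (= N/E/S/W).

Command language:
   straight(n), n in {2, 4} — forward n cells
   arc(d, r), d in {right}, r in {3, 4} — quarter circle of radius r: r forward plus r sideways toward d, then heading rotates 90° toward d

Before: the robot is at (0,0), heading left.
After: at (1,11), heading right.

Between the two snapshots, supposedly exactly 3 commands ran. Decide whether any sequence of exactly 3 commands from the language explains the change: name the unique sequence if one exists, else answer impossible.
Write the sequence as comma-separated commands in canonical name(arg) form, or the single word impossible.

arc(right, 3), straight(4), arc(right, 4)

key: cell and facing (now E) both changed — the 3 commands mix motion and turning
initial: at (0,0), heading left
[1] after arc(right, 3): at (-3,3), heading up
[2] after straight(4): at (-3,7), heading up
[3] after arc(right, 4): at (1,11), heading right
uniquely the one of 64 3-step routes that fits.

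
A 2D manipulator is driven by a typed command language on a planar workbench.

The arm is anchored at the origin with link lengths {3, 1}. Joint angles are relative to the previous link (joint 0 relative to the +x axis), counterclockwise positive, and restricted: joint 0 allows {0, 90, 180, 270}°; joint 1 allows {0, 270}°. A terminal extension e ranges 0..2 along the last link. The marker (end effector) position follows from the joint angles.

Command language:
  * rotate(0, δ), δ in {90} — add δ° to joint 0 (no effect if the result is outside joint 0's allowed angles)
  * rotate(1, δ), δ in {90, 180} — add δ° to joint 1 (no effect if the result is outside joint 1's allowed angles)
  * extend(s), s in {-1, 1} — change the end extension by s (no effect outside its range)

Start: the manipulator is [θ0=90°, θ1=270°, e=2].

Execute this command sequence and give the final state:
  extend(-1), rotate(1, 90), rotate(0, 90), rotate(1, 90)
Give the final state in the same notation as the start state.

begin: [θ0=90°, θ1=270°, e=2]
step 1 (extend(-1)): [θ0=90°, θ1=270°, e=1]
step 2 (rotate(1, 90)): [θ0=90°, θ1=0°, e=1]
step 3 (rotate(0, 90)): [θ0=180°, θ1=0°, e=1]
step 4 (rotate(1, 90)): [θ0=180°, θ1=0°, e=1]

[θ0=180°, θ1=0°, e=1]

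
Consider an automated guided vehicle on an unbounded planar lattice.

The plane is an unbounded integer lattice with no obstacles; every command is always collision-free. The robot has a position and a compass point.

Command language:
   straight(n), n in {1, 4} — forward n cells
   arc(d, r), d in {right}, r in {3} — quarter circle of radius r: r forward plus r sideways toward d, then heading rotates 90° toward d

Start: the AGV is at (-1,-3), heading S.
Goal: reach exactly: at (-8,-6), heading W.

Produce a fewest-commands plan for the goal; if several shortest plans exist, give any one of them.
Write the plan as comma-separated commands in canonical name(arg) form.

begin: at (-1,-3), heading S
t=1 arc(right, 3) ⇒ at (-4,-6), heading W
t=2 straight(4) ⇒ at (-8,-6), heading W
shorter routes all fall short; 2 is best.

arc(right, 3), straight(4)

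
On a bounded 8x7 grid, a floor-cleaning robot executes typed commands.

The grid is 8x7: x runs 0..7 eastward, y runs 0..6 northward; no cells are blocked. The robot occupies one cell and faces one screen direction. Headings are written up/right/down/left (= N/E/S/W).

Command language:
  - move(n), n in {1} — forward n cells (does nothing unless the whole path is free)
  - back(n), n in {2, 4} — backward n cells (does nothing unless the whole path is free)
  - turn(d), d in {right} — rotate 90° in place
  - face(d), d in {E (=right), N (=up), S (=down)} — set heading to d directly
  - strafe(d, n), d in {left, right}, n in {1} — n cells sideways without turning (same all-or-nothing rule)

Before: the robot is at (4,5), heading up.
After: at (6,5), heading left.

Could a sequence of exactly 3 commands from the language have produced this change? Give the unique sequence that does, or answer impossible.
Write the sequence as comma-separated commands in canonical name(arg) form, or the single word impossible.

key: order matters: swapping face(S) and back(2) lands elsewhere
initial: at (4,5), heading up
t=1 face(S) ⇒ at (4,5), heading down
t=2 turn(right) ⇒ at (4,5), heading left
t=3 back(2) ⇒ at (6,5), heading left
no rival 3-sequence matches.

face(S), turn(right), back(2)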